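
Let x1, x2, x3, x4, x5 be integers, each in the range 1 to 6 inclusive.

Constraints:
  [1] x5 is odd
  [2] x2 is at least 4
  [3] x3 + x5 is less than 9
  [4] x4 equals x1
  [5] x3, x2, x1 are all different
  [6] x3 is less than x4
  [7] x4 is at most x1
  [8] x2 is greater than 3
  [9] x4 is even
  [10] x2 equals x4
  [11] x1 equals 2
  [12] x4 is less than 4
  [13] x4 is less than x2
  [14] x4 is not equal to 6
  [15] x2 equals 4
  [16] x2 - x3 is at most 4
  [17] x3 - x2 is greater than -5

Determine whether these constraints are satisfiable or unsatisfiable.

Unsatisfiable

Constraint 15 fixes x2 = 4 and constraint 11 fixes x1 = 2. Constraints 4 and 10 give x2 = x4 = x1, so x2 = x1. But 4 ≠ 2 — contradiction.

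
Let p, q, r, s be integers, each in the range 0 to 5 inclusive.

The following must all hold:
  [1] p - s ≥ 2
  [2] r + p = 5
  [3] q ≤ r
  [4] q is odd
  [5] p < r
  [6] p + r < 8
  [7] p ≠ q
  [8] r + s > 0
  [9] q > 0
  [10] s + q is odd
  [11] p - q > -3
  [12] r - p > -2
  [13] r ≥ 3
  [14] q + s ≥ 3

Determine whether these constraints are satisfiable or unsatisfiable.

Satisfiable

Take p = 2, q = 3, r = 3, s = 0. Then constraint 1: p - s = 2; constraint 2: r + p = 5; constraint 6: p + r = 5, and every other listed constraint is also met.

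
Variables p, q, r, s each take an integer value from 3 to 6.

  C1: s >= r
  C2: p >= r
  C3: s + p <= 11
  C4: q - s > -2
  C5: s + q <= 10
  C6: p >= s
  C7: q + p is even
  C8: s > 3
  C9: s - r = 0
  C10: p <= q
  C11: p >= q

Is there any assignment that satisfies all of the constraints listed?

Satisfiable

Take p = 5, q = 5, r = 4, s = 4. Then constraint 3: s + p = 9; constraint 4: q - s = 1; constraint 5: s + q = 9, and every other listed constraint is also met.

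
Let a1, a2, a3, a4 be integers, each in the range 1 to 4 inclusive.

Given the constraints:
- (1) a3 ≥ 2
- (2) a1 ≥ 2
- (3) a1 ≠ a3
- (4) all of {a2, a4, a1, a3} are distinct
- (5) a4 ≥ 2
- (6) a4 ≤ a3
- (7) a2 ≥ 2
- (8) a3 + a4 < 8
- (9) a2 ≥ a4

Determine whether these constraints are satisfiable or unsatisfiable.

Unsatisfiable

Constraints 1, 2, 5, and 7 confine each of a2, a4, a1, a3 to the 3 values {2, …, 4} (the domain already gives each ≤ 4).
Constraint 4 requires all 4 of them to be distinct, but only 3 values are available — impossible by the pigeonhole principle.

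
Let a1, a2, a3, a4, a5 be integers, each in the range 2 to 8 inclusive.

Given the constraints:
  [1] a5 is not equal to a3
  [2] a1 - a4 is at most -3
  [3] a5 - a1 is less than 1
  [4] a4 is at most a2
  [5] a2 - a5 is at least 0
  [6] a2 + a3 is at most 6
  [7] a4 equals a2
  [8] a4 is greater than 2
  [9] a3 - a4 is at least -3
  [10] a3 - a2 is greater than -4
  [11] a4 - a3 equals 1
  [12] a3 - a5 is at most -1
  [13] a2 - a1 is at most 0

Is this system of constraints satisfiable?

Constraints 2, 5, 9, 12, and 13 give a4 − a1 ≥ 3, a1 − a2 ≥ 0, a2 − a5 ≥ 0, a5 − a3 ≥ 1, a3 − a4 ≥ -3.
Adding all 5 inequalities: the left sides telescope to 0, and the right sides sum to 3 + 0 + 0 + 1 + (-3) = 1. So 0 ≥ 1, which is false.

Unsatisfiable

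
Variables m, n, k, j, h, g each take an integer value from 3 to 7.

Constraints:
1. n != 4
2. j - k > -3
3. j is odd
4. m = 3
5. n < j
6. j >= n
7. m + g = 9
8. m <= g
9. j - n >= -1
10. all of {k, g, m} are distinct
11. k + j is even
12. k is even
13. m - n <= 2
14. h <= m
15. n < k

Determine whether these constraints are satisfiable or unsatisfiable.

Constraint 12 makes k even and constraint 3 makes j odd, so k + j must be odd. Constraint 11 says k + j is even — contradiction.

Unsatisfiable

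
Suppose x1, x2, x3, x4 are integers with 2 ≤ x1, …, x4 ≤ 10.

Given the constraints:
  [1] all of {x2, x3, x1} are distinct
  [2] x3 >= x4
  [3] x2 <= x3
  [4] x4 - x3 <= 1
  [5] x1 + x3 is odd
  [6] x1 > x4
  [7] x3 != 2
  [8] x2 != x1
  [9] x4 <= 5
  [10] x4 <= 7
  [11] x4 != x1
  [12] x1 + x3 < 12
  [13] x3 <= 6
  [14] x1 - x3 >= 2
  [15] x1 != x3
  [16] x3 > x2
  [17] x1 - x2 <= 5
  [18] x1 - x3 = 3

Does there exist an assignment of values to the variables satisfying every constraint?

The assignment x1 = 7, x2 = 3, x3 = 4, x4 = 3 works:
  constraint 4 holds since x4 - x3 = -1.
  constraint 12 holds since x1 + x3 = 11.
  constraint 14 holds since x1 - x3 = 3.
The rest check out directly.

Satisfiable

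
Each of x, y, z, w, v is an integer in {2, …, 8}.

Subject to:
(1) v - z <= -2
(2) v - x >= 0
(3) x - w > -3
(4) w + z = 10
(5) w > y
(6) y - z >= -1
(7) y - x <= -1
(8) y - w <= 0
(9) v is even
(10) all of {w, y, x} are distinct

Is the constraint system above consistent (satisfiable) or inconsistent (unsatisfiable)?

Unsatisfiable

Constraints 1, 2, 6, and 7 give y − z ≥ -1, z − v ≥ 2, v − x ≥ 0, x − y ≥ 1.
Adding all 4 inequalities: the left sides telescope to 0, and the right sides sum to (-1) + 2 + 0 + 1 = 2. So 0 ≥ 2, which is false.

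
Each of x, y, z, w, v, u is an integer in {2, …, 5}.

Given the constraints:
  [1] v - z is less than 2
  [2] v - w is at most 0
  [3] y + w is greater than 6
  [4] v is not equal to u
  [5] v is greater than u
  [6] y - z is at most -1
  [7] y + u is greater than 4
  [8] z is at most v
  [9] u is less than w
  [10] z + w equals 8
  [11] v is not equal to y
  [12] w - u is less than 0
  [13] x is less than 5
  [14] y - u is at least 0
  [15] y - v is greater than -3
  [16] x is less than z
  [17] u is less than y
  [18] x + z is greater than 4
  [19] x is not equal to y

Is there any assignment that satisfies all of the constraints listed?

Unsatisfiable

Constraints 2, 6, 8, 12, and 17 give z ≤ v, v ≤ w, w < u, u < y, y < z. Chaining: z ≤ v ≤ w < u < y < z, which forces z < z — impossible.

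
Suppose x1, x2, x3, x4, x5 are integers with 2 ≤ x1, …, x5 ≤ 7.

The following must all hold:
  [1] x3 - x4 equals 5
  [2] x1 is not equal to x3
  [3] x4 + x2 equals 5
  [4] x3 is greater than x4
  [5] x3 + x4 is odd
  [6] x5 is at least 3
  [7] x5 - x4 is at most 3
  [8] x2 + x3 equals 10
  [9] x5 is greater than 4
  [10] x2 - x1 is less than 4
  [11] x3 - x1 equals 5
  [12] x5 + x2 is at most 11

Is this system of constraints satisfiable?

Setting (x1, x2, x3, x4, x5) = (2, 3, 7, 2, 5) satisfies everything: constraint 1: x3 - x4 = 5; constraint 3: x4 + x2 = 5; constraint 7: x5 - x4 = 3, and the others follow.

Satisfiable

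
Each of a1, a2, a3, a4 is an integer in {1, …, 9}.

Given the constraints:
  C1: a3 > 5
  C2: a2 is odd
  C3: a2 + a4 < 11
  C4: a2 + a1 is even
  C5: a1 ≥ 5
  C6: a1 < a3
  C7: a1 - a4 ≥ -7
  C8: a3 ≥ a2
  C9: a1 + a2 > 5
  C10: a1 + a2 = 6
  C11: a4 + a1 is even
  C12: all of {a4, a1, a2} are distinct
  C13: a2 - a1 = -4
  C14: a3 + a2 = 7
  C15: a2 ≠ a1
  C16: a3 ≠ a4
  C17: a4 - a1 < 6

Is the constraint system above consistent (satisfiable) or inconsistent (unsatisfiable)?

The assignment a1 = 5, a2 = 1, a3 = 6, a4 = 9 works:
  constraint 3 holds since a2 + a4 = 10.
  constraint 7 holds since a1 - a4 = -4.
  constraint 9 holds since a1 + a2 = 6.
The rest check out directly.

Satisfiable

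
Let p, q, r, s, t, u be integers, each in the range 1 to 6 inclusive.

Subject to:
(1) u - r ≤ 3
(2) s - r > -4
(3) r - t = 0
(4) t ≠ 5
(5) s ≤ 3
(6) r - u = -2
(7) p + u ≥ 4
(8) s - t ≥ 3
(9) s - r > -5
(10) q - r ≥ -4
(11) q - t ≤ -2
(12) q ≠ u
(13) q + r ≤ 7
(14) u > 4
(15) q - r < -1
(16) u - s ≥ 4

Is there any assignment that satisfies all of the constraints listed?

Constraints 1, 8, 10, 11, and 16 give t − q ≥ 2, q − r ≥ -4, r − u ≥ -3, u − s ≥ 4, s − t ≥ 3.
Adding all 5 inequalities: the left sides telescope to 0, and the right sides sum to 2 + (-4) + (-3) + 4 + 3 = 2. So 0 ≥ 2, which is false.

Unsatisfiable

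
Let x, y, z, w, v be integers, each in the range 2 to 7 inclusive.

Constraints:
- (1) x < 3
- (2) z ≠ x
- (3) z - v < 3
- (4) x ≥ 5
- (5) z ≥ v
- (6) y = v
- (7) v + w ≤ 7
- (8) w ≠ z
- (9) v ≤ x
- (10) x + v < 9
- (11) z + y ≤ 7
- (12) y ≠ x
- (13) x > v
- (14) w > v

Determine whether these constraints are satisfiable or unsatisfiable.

From constraint 4: x ≥ 5. From constraint 1: x ≤ 2. But 2 < 5, so no value of x works.

Unsatisfiable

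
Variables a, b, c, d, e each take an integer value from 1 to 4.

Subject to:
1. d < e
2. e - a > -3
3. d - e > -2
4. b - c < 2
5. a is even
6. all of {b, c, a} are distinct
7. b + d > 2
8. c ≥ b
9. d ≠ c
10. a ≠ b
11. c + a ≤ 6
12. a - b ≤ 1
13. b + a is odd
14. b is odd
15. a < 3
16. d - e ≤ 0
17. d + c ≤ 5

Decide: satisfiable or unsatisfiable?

The assignment a = 2, b = 3, c = 4, d = 1, e = 2 works:
  constraint 2 holds since e - a = 0.
  constraint 3 holds since d - e = -1.
  constraint 4 holds since b - c = -1.
The rest check out directly.

Satisfiable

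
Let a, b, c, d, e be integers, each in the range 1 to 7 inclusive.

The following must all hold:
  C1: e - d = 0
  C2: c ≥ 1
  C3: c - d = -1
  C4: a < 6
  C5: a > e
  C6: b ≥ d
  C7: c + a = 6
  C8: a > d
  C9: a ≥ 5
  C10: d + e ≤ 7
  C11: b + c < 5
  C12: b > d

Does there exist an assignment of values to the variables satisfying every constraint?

Satisfiable

One satisfying assignment is a = 5, b = 3, c = 1, d = 2, e = 2.
For the less obvious constraints — constraint 1: e - d = 0; constraint 3: c - d = -1; constraint 7: c + a = 6 — and the others hold by inspection.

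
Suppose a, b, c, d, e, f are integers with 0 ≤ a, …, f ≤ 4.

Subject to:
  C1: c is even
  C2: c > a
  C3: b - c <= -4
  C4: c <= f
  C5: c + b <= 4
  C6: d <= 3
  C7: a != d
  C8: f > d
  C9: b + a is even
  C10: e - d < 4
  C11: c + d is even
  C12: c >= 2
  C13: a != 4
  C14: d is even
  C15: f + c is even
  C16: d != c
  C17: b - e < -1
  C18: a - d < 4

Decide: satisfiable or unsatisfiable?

Satisfiable

The assignment a = 2, b = 0, c = 4, d = 0, e = 3, f = 4 works:
  constraint 3 holds since b - c = -4.
  constraint 5 holds since c + b = 4.
  constraint 10 holds since e - d = 3.
The rest check out directly.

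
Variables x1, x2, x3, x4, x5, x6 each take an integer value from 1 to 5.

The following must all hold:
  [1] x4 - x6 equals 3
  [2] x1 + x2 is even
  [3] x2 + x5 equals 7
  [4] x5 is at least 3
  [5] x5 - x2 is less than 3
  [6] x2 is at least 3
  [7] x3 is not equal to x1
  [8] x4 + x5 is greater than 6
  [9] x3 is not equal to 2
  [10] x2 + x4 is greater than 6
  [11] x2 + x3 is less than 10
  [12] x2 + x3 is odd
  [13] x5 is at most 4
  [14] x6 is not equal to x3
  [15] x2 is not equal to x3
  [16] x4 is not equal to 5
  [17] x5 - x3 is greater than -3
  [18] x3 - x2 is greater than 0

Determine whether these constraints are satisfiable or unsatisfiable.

Try x1 = 1, x2 = 3, x3 = 4, x4 = 4, x5 = 4, x6 = 1.
Check constraint 1: x4 - x6 = 3; constraint 3: x2 + x5 = 7; constraint 5: x5 - x2 = 1. The remaining constraints are straightforward to verify.

Satisfiable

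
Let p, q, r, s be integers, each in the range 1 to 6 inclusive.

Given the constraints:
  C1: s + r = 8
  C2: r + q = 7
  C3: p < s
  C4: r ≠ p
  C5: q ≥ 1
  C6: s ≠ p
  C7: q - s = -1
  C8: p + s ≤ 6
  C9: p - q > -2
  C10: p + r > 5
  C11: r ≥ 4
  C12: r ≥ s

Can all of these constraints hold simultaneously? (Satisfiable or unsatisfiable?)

Setting (p, q, r, s) = (2, 2, 5, 3) satisfies everything: constraint 1: s + r = 8; constraint 2: r + q = 7; constraint 7: q - s = -1, and the others follow.

Satisfiable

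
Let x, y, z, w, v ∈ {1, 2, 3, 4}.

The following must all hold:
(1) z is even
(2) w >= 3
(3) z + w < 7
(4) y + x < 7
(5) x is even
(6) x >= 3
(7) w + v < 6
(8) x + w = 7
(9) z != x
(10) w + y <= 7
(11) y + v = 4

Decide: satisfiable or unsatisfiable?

Satisfiable

Try x = 4, y = 2, z = 2, w = 3, v = 2.
Check constraint 3: z + w = 5; constraint 4: y + x = 6; constraint 7: w + v = 5. The remaining constraints are straightforward to verify.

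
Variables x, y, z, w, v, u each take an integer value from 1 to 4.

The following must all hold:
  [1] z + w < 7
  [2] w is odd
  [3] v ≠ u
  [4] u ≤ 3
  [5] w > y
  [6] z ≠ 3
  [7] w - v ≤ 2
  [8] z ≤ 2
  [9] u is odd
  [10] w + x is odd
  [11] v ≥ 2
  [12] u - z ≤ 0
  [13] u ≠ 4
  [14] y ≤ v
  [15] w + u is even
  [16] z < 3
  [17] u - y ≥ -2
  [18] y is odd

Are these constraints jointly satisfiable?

Setting (x, y, z, w, v, u) = (2, 1, 1, 3, 4, 1) satisfies everything: constraint 1: z + w = 4; constraint 7: w - v = -1, and the others follow.

Satisfiable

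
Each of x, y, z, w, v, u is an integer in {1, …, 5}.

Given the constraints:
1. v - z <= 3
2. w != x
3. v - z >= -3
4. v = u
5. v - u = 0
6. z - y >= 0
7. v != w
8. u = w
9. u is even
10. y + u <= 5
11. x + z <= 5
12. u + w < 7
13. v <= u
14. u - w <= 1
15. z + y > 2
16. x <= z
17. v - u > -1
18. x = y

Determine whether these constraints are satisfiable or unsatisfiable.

From constraints 4 and 8, v = u = w, so v = w. But constraint 7 says v ≠ w. Contradiction.

Unsatisfiable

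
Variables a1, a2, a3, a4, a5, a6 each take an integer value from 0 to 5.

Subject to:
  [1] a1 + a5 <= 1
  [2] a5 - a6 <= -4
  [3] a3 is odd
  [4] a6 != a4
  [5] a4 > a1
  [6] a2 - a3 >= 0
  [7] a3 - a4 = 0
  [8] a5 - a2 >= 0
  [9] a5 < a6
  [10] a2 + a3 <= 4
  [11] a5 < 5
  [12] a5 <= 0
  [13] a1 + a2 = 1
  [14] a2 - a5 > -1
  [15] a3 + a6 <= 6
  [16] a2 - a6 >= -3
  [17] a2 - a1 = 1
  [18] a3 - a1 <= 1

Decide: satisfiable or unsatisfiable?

Constraints 2, 8, and 16 give a5 − a2 ≥ 0, a2 − a6 ≥ -3, a6 − a5 ≥ 4.
Adding all 3 inequalities: the left sides telescope to 0, and the right sides sum to 0 + (-3) + 4 = 1. So 0 ≥ 1, which is false.

Unsatisfiable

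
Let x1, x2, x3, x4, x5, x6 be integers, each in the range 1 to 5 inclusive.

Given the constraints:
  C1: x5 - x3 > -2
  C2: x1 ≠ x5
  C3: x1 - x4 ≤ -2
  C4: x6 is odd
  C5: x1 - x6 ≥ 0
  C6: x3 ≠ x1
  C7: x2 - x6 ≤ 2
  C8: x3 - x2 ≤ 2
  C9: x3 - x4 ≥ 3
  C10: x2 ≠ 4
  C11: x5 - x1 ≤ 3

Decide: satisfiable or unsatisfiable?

Unsatisfiable

Constraints 3, 5, 7, 8, and 9 give x1 − x6 ≥ 0, x6 − x2 ≥ -2, x2 − x3 ≥ -2, x3 − x4 ≥ 3, x4 − x1 ≥ 2.
Adding all 5 inequalities: the left sides telescope to 0, and the right sides sum to 0 + (-2) + (-2) + 3 + 2 = 1. So 0 ≥ 1, which is false.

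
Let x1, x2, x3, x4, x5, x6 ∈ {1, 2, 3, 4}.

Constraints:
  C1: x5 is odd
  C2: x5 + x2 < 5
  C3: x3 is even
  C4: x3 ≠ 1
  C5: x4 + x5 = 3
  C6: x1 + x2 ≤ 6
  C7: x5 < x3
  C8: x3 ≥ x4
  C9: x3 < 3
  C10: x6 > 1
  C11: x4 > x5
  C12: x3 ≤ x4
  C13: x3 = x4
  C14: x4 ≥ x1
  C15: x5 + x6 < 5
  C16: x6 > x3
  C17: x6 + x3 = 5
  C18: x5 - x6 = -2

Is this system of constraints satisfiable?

Try x1 = 2, x2 = 3, x3 = 2, x4 = 2, x5 = 1, x6 = 3.
Check constraint 2: x5 + x2 = 4; constraint 5: x4 + x5 = 3. The remaining constraints are straightforward to verify.

Satisfiable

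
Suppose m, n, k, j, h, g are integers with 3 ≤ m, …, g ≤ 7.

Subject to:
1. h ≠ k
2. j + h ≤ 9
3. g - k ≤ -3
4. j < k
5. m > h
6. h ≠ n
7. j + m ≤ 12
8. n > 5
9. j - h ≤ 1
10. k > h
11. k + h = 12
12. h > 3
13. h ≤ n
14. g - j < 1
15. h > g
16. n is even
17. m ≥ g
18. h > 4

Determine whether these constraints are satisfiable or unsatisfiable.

Try m = 6, n = 6, k = 7, j = 3, h = 5, g = 3.
Check constraint 2: j + h = 8; constraint 3: g - k = -4. The remaining constraints are straightforward to verify.

Satisfiable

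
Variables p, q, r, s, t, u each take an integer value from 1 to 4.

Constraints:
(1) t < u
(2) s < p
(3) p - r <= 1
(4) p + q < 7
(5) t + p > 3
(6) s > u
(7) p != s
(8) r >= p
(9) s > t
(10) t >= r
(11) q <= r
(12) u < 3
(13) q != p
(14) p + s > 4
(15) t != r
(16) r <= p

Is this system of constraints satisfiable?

Unsatisfiable

Constraints 1, 2, 6, 8, and 10 give t < u, u < s, s < p, p ≤ r, r ≤ t. Chaining: t < u < s < p ≤ r ≤ t, which forces t < t — impossible.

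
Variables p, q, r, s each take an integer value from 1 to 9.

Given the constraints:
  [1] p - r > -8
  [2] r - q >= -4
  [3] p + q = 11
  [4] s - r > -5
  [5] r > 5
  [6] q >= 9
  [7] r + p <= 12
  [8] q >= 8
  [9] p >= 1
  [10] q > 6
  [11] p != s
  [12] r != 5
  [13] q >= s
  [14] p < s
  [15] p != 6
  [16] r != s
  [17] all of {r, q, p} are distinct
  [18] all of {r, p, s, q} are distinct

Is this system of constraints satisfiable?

Try p = 2, q = 9, r = 8, s = 5.
Check constraint 1: p - r = -6; constraint 2: r - q = -1. The remaining constraints are straightforward to verify.

Satisfiable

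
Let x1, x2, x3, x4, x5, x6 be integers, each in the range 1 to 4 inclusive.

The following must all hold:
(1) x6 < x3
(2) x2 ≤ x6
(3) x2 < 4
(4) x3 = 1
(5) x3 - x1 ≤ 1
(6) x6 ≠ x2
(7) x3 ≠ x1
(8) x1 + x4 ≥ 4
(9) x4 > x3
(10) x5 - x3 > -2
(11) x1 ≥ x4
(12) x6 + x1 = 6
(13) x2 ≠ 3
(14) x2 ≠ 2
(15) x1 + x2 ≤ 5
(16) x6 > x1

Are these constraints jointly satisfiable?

Unsatisfiable

Constraints 1, 9, 11, and 16 give x4 ≤ x1, x1 < x6, x6 < x3, x3 < x4. Chaining: x4 ≤ x1 < x6 < x3 < x4, which forces x4 < x4 — impossible.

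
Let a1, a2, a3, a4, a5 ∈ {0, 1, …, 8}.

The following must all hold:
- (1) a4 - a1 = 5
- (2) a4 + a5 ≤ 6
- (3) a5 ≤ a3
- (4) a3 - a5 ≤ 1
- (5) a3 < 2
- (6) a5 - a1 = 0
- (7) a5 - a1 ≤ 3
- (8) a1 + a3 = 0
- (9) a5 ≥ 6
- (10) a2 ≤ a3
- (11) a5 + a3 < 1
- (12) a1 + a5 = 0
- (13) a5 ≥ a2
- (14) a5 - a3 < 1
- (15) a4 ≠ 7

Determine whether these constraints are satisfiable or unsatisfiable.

Unsatisfiable

From constraints 3 and 9: a3 ≥ a5 and a5 ≥ 6, so a3 ≥ 6. From constraint 5: a3 ≤ 1. But 1 < 6, so no value of a3 works.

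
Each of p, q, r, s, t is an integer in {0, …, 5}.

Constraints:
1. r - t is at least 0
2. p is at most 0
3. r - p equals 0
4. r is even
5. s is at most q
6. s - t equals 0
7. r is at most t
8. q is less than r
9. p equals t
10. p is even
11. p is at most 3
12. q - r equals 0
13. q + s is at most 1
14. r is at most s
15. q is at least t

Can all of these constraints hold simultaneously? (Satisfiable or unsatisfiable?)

Unsatisfiable

Constraints 5, 8, and 14 give r ≤ s, s ≤ q, q < r. Chaining: r ≤ s ≤ q < r, which forces r < r — impossible.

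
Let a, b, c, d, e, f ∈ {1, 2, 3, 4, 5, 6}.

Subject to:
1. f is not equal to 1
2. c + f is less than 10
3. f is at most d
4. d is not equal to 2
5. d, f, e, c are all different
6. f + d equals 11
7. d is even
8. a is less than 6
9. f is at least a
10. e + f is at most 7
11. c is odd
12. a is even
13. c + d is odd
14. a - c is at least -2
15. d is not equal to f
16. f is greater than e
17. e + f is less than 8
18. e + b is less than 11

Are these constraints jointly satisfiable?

Setting (a, b, c, d, e, f) = (2, 6, 3, 6, 2, 5) satisfies everything: constraint 2: c + f = 8; constraint 6: f + d = 11; constraint 10: e + f = 7, and the others follow.

Satisfiable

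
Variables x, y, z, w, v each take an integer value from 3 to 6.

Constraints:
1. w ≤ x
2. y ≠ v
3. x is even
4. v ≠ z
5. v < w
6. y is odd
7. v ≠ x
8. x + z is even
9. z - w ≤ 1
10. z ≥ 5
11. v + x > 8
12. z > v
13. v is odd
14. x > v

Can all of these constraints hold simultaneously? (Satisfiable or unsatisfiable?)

Satisfiable

The assignment x = 6, y = 3, z = 6, w = 6, v = 5 works:
  constraint 3 holds since x = 6 is even.
  constraint 9 holds since z - w = 0.
  constraint 11 holds since v + x = 11.
The rest check out directly.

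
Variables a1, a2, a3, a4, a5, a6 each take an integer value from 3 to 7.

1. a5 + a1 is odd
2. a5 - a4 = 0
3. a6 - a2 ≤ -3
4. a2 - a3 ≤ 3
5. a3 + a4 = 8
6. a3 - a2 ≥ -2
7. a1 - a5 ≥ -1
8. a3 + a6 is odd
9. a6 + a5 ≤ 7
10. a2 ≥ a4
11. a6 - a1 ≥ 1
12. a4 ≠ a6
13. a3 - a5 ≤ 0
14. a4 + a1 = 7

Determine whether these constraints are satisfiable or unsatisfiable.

Constraints 3, 6, 7, 11, and 13 give a2 − a6 ≥ 3, a6 − a1 ≥ 1, a1 − a5 ≥ -1, a5 − a3 ≥ 0, a3 − a2 ≥ -2.
Adding all 5 inequalities: the left sides telescope to 0, and the right sides sum to 3 + 1 + (-1) + 0 + (-2) = 1. So 0 ≥ 1, which is false.

Unsatisfiable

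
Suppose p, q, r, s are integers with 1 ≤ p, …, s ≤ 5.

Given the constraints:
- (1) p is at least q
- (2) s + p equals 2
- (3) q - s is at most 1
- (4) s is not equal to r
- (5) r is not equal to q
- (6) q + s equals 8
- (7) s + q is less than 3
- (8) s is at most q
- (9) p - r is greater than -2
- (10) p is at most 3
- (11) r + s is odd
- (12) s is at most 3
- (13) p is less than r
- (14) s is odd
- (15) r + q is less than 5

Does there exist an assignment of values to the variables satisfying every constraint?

From constraints 1 and 10: q ≤ p ≤ 3. From constraint 12: s ≤ 3. Hence q + s ≤ 6. But constraint 6 requires q + s = 8, and 8 > 6. Contradiction.

Unsatisfiable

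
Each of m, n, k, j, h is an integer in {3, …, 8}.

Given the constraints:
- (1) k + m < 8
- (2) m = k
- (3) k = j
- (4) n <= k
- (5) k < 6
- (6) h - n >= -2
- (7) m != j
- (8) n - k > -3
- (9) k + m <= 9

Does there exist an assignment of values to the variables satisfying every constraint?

Unsatisfiable

From constraints 2 and 3, m = k = j, so m = j. But constraint 7 says m ≠ j. Contradiction.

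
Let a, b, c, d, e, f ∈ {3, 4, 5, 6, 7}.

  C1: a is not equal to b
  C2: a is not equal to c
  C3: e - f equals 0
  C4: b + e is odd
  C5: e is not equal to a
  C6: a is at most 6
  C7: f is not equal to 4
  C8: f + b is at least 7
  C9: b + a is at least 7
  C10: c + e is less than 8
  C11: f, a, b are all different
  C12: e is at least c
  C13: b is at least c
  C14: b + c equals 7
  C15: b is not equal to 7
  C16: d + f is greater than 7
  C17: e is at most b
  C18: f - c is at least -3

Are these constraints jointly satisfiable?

Satisfiable

Setting (a, b, c, d, e, f) = (6, 4, 3, 6, 3, 3) satisfies everything: constraint 3: e - f = 0; constraint 8: f + b = 7; constraint 9: b + a = 10, and the others follow.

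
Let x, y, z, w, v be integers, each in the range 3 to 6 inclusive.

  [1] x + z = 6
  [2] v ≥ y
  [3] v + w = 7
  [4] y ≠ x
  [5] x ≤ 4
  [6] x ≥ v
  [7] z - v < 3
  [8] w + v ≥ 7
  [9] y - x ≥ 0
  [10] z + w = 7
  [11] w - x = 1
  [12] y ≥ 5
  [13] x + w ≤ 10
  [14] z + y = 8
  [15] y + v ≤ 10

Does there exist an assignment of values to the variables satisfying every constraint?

Unsatisfiable

From constraints 2 and 12: v ≥ y and y ≥ 5, so v ≥ 5. From constraints 5 and 6: v ≤ x and x ≤ 4, so v ≤ 4. But 4 < 5, so no value of v works.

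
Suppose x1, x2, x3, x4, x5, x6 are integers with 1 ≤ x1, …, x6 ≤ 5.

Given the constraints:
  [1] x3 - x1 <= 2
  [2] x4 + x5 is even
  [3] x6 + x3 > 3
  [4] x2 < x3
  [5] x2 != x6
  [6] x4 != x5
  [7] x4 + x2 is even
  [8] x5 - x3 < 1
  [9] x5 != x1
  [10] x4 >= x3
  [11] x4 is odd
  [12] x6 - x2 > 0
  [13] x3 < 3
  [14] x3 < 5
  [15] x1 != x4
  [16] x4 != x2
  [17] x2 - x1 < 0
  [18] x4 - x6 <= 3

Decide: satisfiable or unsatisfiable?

Take x1 = 2, x2 = 1, x3 = 2, x4 = 3, x5 = 1, x6 = 3. Then constraint 1: x3 - x1 = 0; constraint 3: x6 + x3 = 5; constraint 8: x5 - x3 = -1, and every other listed constraint is also met.

Satisfiable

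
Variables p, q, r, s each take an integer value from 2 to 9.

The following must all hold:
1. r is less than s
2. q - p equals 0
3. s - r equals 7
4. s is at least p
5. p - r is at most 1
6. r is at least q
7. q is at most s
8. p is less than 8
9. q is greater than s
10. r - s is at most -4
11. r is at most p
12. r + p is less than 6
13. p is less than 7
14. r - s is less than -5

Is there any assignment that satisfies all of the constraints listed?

Unsatisfiable

Constraints 4, 6, 9, and 11 give q ≤ r, r ≤ p, p ≤ s, s < q. Chaining: q ≤ r ≤ p ≤ s < q, which forces q < q — impossible.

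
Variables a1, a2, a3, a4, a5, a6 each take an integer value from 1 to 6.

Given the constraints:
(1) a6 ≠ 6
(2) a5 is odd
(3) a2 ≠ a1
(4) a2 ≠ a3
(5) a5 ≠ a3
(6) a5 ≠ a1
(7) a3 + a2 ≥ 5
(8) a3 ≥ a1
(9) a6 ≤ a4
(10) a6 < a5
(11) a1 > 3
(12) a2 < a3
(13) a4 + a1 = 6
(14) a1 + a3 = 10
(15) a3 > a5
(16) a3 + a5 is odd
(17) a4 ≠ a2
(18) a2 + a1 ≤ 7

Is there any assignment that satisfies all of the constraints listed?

Satisfiable

Try a1 = 4, a2 = 1, a3 = 6, a4 = 2, a5 = 3, a6 = 2.
Check constraint 7: a3 + a2 = 7; constraint 13: a4 + a1 = 6. The remaining constraints are straightforward to verify.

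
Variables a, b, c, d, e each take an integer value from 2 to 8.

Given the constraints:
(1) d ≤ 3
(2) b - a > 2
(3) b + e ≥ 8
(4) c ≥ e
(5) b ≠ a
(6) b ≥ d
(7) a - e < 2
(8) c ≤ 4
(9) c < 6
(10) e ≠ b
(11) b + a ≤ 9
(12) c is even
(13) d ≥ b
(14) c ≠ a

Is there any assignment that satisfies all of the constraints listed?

Unsatisfiable

From constraints 1 and 13: b ≤ d ≤ 3. From constraints 4 and 8: e ≤ c ≤ 4. Hence b + e ≤ 7. But constraint 3 requires b + e ≥ 8, and 8 > 7. Contradiction.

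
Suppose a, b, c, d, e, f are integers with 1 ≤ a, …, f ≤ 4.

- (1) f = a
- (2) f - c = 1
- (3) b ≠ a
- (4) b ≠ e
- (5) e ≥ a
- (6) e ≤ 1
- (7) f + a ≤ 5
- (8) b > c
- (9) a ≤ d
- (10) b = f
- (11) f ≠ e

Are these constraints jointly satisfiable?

From constraints 1 and 10, b = f = a, so b = a. But constraint 3 says b ≠ a. Contradiction.

Unsatisfiable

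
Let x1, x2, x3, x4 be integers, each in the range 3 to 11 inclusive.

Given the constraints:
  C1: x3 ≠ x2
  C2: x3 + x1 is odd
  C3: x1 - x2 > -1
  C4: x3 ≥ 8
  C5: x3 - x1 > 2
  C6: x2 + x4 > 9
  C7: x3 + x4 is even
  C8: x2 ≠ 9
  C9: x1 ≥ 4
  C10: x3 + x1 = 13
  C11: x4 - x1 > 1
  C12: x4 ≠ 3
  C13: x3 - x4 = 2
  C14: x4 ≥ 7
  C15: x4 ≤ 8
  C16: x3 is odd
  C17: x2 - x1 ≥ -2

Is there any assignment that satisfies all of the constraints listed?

Satisfiable

The assignment x1 = 4, x2 = 4, x3 = 9, x4 = 7 works:
  constraint 3 holds since x1 - x2 = 0.
  constraint 5 holds since x3 - x1 = 5.
  constraint 6 holds since x2 + x4 = 11.
The rest check out directly.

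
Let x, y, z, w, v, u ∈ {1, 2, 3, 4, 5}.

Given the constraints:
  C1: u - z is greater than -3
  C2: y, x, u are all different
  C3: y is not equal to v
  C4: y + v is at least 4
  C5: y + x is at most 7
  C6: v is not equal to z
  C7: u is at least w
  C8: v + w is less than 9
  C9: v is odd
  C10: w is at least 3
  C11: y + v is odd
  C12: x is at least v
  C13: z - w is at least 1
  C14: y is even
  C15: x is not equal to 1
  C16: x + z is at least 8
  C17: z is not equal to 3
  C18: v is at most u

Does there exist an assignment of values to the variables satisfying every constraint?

Satisfiable

The assignment x = 5, y = 2, z = 4, w = 3, v = 3, u = 4 works:
  constraint 1 holds since u - z = 0.
  constraint 4 holds since y + v = 5.
The rest check out directly.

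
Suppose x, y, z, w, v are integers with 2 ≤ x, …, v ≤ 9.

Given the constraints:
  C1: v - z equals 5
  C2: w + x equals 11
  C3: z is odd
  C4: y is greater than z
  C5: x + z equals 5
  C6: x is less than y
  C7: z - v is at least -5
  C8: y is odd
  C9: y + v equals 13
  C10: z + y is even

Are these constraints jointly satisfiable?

Try x = 2, y = 5, z = 3, w = 9, v = 8.
Check constraint 1: v - z = 5; constraint 2: w + x = 11. The remaining constraints are straightforward to verify.

Satisfiable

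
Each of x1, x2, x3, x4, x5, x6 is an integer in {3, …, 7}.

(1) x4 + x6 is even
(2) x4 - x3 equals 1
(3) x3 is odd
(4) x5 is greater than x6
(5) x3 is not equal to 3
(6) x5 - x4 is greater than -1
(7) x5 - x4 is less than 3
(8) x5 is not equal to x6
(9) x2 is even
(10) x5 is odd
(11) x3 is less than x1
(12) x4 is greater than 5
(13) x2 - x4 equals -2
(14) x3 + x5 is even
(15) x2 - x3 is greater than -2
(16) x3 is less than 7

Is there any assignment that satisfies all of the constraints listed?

Take x1 = 7, x2 = 4, x3 = 5, x4 = 6, x5 = 7, x6 = 6. Then constraint 2: x4 - x3 = 1; constraint 6: x5 - x4 = 1, and every other listed constraint is also met.

Satisfiable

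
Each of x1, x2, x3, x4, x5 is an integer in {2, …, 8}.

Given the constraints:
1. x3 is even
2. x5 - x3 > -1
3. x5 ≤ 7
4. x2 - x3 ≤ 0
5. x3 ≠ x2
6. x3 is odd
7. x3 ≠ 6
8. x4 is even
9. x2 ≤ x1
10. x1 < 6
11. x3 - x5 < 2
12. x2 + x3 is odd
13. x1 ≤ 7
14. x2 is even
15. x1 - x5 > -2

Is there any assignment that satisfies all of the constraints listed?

Unsatisfiable

Constraint 14 makes x2 even and constraint 1 makes x3 even, so x2 + x3 must be even. Constraint 12 says x2 + x3 is odd — contradiction.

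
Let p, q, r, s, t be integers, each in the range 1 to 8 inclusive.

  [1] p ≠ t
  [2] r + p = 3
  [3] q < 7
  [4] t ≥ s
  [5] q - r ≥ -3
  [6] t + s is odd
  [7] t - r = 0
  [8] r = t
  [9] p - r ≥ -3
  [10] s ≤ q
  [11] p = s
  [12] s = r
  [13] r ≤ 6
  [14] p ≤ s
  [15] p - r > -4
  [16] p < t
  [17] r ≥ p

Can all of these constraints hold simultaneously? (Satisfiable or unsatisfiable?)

Unsatisfiable

From constraints 8, 11, and 12, p = s = r = t, so p = t. But constraint 1 says p ≠ t. Contradiction.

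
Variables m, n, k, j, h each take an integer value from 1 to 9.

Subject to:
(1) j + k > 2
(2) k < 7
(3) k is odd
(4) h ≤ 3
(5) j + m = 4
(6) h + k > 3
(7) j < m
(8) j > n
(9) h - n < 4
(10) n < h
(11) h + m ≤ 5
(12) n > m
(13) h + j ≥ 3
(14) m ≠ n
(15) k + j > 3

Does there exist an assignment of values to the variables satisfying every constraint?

Constraints 7, 8, and 12 give j < m, m < n, n < j. Chaining: j < m < n < j, which forces j < j — impossible.

Unsatisfiable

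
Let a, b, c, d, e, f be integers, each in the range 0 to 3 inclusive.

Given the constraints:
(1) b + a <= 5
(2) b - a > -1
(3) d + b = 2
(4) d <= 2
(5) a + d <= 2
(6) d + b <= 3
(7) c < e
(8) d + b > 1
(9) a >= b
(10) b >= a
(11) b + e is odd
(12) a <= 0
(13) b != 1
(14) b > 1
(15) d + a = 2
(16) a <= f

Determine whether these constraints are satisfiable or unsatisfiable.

Unsatisfiable

From constraint 14: b ≥ 2. From constraints 9 and 12: b ≤ a and a ≤ 0, so b ≤ 0. But 0 < 2, so no value of b works.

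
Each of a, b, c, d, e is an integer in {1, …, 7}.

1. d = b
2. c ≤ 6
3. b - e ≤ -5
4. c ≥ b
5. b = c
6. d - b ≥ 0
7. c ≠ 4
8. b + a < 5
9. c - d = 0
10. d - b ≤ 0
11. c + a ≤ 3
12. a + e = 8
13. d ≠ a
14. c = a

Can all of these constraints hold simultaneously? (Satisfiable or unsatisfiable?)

From constraints 1, 5, and 14, d = b = c = a, so d = a. But constraint 13 says d ≠ a. Contradiction.

Unsatisfiable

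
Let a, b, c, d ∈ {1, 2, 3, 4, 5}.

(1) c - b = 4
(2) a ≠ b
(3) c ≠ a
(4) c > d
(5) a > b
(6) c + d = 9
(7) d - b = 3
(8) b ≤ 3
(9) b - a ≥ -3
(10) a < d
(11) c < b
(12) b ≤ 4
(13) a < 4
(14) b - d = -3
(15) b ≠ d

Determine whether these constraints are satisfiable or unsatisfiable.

Unsatisfiable

Constraints 4, 5, 10, and 11 give d < c, c < b, b < a, a < d. Chaining: d < c < b < a < d, which forces d < d — impossible.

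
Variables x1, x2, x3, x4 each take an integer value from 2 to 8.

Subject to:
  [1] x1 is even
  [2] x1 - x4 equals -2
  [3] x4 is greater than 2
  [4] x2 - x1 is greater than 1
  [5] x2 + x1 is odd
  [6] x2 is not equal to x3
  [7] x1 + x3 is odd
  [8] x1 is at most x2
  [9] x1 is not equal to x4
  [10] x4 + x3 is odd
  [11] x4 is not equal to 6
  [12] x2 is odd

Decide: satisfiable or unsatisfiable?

Satisfiable

Try x1 = 2, x2 = 5, x3 = 7, x4 = 4.
Check constraint 1: x1 = 2 is even; constraint 2: x1 - x4 = -2; constraint 4: x2 - x1 = 3. The remaining constraints are straightforward to verify.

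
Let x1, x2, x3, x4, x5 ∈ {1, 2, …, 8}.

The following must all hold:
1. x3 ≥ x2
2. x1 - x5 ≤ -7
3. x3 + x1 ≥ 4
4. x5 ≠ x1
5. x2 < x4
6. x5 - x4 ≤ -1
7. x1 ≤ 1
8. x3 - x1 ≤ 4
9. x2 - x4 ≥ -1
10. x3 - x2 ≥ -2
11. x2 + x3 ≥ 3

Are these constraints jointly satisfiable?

Constraints 2, 6, 8, 9, and 10 give x1 − x3 ≥ -4, x3 − x2 ≥ -2, x2 − x4 ≥ -1, x4 − x5 ≥ 1, x5 − x1 ≥ 7.
Adding all 5 inequalities: the left sides telescope to 0, and the right sides sum to (-4) + (-2) + (-1) + 1 + 7 = 1. So 0 ≥ 1, which is false.

Unsatisfiable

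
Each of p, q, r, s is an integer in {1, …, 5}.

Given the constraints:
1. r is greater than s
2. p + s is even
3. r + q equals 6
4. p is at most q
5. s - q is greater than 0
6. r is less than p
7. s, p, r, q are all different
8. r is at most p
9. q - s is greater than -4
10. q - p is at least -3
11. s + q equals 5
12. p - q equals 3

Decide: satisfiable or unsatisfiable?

Constraints 1, 4, 5, and 6 give p ≤ q, q < s, s < r, r < p. Chaining: p ≤ q < s < r < p, which forces p < p — impossible.

Unsatisfiable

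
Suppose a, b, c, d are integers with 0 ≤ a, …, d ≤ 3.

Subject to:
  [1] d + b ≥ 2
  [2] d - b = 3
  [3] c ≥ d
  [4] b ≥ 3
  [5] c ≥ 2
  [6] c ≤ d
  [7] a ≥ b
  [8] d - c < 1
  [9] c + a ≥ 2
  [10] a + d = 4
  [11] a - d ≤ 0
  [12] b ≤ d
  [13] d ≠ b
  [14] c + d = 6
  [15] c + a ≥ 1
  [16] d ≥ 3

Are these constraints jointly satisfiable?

Unsatisfiable

From constraints 4 and 7: a ≥ b ≥ 3. From constraints 5 and 6: d ≥ c ≥ 2. Hence a + d ≥ 5. But constraint 10 requires a + d = 4, and 4 < 5. Contradiction.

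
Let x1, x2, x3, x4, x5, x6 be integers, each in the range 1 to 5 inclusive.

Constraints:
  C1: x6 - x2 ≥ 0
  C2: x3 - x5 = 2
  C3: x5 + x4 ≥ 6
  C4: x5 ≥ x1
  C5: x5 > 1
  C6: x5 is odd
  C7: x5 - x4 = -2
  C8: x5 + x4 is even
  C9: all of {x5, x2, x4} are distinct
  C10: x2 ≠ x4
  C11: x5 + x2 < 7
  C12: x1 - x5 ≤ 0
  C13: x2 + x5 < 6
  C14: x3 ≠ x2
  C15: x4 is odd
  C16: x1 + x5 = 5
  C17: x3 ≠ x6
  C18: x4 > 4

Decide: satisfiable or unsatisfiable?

Satisfiable

Try x1 = 2, x2 = 1, x3 = 5, x4 = 5, x5 = 3, x6 = 2.
Check constraint 1: x6 - x2 = 1; constraint 2: x3 - x5 = 2; constraint 3: x5 + x4 = 8. The remaining constraints are straightforward to verify.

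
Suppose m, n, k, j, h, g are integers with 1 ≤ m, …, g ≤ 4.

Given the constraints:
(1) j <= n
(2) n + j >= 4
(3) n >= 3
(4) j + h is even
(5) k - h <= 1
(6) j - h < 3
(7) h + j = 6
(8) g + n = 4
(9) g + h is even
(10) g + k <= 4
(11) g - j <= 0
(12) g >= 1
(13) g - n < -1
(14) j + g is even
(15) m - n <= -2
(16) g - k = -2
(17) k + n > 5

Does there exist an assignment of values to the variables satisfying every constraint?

Try m = 1, n = 3, k = 3, j = 3, h = 3, g = 1.
Check constraint 2: n + j = 6; constraint 5: k - h = 0; constraint 6: j - h = 0. The remaining constraints are straightforward to verify.

Satisfiable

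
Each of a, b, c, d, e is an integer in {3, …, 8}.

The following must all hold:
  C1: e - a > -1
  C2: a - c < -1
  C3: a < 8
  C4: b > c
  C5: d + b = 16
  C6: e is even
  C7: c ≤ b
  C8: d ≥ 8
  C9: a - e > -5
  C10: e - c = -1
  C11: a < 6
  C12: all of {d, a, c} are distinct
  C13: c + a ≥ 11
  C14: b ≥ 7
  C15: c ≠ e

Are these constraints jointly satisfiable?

Satisfiable

The assignment a = 4, b = 8, c = 7, d = 8, e = 6 works:
  constraint 1 holds since e - a = 2.
  constraint 2 holds since a - c = -3.
  constraint 5 holds since d + b = 16.
The rest check out directly.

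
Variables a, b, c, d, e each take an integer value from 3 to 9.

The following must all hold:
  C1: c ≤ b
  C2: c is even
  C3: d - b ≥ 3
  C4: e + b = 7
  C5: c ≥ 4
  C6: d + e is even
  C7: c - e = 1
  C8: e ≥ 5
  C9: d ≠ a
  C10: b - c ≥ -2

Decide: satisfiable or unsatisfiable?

From constraint 8: e ≥ 5. From constraints 1 and 5: b ≥ c ≥ 4. Hence e + b ≥ 9. But constraint 4 requires e + b = 7, and 7 < 9. Contradiction.

Unsatisfiable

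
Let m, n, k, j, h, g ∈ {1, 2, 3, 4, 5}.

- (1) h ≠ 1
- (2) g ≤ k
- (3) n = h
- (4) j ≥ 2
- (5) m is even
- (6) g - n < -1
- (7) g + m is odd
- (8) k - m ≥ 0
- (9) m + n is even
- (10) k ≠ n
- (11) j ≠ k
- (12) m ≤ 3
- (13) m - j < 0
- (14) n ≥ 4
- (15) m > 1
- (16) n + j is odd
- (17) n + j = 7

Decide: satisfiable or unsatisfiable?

One satisfying assignment is m = 2, n = 4, k = 2, j = 3, h = 4, g = 1.
For the less obvious constraints — constraint 6: g - n = -3; constraint 8: k - m = 0 — and the others hold by inspection.

Satisfiable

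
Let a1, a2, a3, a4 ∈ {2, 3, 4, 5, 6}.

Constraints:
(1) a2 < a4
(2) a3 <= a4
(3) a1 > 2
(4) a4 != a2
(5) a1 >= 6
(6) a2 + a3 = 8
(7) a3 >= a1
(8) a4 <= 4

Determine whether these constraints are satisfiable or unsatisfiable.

From constraints 5 and 7: a3 ≥ a1 and a1 ≥ 6, so a3 ≥ 6. From constraints 2 and 8: a3 ≤ a4 and a4 ≤ 4, so a3 ≤ 4. But 4 < 6, so no value of a3 works.

Unsatisfiable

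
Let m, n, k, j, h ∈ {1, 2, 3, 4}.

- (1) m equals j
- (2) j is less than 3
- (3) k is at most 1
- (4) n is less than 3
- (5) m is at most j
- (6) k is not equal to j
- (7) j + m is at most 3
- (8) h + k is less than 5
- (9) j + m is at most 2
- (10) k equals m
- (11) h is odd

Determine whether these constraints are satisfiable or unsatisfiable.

From constraints 1 and 10, k = m = j, so k = j. But constraint 6 says k ≠ j. Contradiction.

Unsatisfiable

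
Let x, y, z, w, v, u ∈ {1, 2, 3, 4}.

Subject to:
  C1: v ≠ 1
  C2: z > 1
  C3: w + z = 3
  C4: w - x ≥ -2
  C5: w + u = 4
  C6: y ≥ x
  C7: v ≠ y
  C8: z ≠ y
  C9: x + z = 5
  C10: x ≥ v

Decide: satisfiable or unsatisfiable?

The assignment x = 3, y = 4, z = 2, w = 1, v = 3, u = 3 works:
  constraint 3 holds since w + z = 3.
  constraint 4 holds since w - x = -2.
The rest check out directly.

Satisfiable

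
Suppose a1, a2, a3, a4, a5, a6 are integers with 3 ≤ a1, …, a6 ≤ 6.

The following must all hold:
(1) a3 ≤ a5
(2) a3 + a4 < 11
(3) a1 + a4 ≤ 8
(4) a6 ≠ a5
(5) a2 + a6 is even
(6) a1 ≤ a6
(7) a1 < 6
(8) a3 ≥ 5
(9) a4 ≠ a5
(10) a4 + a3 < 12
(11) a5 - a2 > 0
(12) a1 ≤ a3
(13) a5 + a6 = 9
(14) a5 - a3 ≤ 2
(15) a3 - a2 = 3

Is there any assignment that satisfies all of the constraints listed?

Try a1 = 3, a2 = 3, a3 = 6, a4 = 4, a5 = 6, a6 = 3.
Check constraint 2: a3 + a4 = 10; constraint 3: a1 + a4 = 7. The remaining constraints are straightforward to verify.

Satisfiable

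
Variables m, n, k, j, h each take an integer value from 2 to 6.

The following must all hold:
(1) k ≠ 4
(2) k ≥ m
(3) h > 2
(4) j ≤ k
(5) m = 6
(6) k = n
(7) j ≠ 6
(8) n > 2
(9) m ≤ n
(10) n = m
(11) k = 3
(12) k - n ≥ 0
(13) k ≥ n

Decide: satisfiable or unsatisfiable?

Constraint 11 fixes k = 3 and constraint 5 fixes m = 6. Constraints 6 and 10 give k = n = m, so k = m. But 3 ≠ 6 — contradiction.

Unsatisfiable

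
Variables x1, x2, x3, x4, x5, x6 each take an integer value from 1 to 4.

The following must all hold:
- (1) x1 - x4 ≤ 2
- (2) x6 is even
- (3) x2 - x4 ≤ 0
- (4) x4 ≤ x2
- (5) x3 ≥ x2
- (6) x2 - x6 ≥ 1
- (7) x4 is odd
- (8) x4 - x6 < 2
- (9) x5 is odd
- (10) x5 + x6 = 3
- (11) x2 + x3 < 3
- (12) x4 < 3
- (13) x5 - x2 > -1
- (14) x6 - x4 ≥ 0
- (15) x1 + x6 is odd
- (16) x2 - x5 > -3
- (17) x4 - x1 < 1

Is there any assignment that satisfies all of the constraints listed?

Constraints 3, 6, and 14 give x4 − x2 ≥ 0, x2 − x6 ≥ 1, x6 − x4 ≥ 0.
Adding all 3 inequalities: the left sides telescope to 0, and the right sides sum to 0 + 1 + 0 = 1. So 0 ≥ 1, which is false.

Unsatisfiable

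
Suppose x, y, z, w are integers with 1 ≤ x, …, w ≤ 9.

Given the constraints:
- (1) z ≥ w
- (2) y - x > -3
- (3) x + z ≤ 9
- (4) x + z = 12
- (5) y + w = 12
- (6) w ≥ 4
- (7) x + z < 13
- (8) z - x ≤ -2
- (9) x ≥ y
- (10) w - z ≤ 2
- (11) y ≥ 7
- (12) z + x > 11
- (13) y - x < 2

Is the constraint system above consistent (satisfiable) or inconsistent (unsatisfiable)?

From constraints 9 and 11: x ≥ y ≥ 7. From constraints 1 and 6: z ≥ w ≥ 4. Hence x + z ≥ 11. But constraint 3 requires x + z ≤ 9, and 9 < 11. Contradiction.

Unsatisfiable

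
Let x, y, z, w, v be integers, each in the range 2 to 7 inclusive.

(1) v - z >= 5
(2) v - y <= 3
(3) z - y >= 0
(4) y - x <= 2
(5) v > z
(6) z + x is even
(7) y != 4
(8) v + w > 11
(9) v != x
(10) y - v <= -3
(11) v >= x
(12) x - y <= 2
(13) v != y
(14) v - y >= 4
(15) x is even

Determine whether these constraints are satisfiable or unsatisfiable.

Constraints 1, 2, and 3 give z − y ≥ 0, y − v ≥ -3, v − z ≥ 5.
Adding all 3 inequalities: the left sides telescope to 0, and the right sides sum to 0 + (-3) + 5 = 2. So 0 ≥ 2, which is false.

Unsatisfiable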